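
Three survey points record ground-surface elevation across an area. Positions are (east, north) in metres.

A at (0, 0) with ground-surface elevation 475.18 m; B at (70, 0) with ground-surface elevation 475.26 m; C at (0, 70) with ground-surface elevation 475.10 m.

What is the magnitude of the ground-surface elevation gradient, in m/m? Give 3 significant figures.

0.00162 m/m

∂z/∂x = (475.26 − 475.18) / (70 − 0) = +0.001143
∂z/∂y = (475.10 − 475.18) / (70 − 0) = -0.001143
|∇f| = √(0.001143² + -0.001143²) = 0.001616 m/m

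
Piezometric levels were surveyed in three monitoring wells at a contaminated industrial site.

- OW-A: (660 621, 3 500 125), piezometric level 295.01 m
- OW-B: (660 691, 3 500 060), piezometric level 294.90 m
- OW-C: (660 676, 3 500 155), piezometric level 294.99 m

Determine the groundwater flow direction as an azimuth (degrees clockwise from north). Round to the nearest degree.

135°

Three-point gradient (reference OW-A): Δ to OW-B = (70, -65, -0.11), Δ to OW-C = (55, 30, -0.02).
∂h/∂x = -0.0008106, ∂h/∂y = +0.0008194 (det = 5675).
Flow direction (−∇h) has components (+0.0008106 E, -0.0008194 N).
Azimuth = atan2(E, N) = atan2(+0.0008106, -0.0008194) = 135.3° ≈ 135°.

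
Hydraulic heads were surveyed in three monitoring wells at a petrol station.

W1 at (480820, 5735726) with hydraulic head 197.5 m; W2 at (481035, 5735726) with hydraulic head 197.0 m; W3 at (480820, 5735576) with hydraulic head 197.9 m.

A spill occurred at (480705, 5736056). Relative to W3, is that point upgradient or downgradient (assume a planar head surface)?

∂h/∂x = (197.0 − 197.5) / (481035 − 480820) = -0.002326
∂h/∂y = (197.9 − 197.5) / (5735576 − 5735726) = -0.002667
Head at (480705, 5736056) = 197.5 + (-0.002326)·(-115) + (-0.002667)·(330) = 196.89 m.
That is lower than the 197.9 m at W3, so the point is downgradient.

downgradient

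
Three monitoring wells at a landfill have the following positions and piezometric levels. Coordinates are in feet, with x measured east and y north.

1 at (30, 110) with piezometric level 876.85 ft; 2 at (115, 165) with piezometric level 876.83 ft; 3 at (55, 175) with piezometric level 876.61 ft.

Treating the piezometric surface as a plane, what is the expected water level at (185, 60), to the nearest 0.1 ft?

877.5 ft

With h = a·x + b·y + c and 1 as origin, the differences give:
  85·a + 55·b = -0.02
  25·a + 65·b = -0.24
Eliminate b (×65 and ×55, subtract): 4150·a = 11.900 → a = ∂h/∂x = +0.002867
Back-substitute: b = ∂h/∂y = -0.004795.
h(185, 60) = 876.85 + (+0.002867)·(155) + (-0.004795)·(-50) = 876.85 +0.444 +0.240 = 877.534 ft.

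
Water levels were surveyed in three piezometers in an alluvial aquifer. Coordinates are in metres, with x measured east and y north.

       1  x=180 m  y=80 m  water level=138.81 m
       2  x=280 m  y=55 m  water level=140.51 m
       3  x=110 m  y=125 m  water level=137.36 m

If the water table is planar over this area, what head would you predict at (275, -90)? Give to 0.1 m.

141.8 m

With h = a·x + b·y + c and 1 as origin, the differences give:
  100·a + (-25)·b = +1.70
  (-70)·a + 45·b = -1.45
Eliminate b (×45 and ×(-25), subtract): 2750·a = 40.250 → a = ∂h/∂x = +0.01464
Back-substitute: b = ∂h/∂y = -0.009455.
h(275, -90) = 138.81 + (+0.01464)·(95) + (-0.009455)·(-170) = 138.81 +1.390 +1.607 = 141.808 m.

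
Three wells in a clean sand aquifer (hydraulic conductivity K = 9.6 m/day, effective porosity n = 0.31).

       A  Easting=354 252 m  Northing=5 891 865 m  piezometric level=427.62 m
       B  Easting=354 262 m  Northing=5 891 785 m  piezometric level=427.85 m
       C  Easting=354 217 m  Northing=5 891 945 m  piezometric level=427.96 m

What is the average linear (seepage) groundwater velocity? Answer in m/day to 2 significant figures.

Taking A as reference: B−A = (10, -80, +0.23); C−A = (-35, 80, +0.34).
Determinant of the coordinate differences = 10·80 − (-35)·(-80) = -2000.
∂h/∂x = [(+0.23)·80 − (+0.34)·(-80)] / -2000 = -0.02280
∂h/∂y = [10·(+0.34) − (-35)·(+0.23)] / -2000 = -0.005725
|∇h| = √(-0.02280² + -0.005725²) = 0.02351
Seepage velocity v = K·i/n = 9.6 × 0.02351 / 0.31 = 0.7281 m/day.

0.73 m/day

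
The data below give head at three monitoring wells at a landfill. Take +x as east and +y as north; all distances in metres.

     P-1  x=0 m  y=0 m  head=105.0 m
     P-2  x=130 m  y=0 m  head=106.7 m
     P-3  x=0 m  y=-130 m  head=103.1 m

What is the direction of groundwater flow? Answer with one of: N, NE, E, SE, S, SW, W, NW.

SW

∂h/∂x = (106.7 − 105.0) / (130 − 0) = +0.01308
∂h/∂y = (103.1 − 105.0) / (-130 − 0) = +0.01462
Flow = −∇h = (-0.01308 east, -0.01462 north), which points southwest.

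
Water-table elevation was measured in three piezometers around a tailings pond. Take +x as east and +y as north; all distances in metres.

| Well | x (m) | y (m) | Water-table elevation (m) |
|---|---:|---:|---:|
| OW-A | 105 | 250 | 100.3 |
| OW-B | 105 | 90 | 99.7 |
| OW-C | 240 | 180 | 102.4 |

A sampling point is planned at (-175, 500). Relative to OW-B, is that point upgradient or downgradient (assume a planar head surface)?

Differences from OW-A: to OW-B (Δx, Δy, Δh) = (0, -160, -0.6); to OW-C = (135, -70, +2.1).
Determinant of the coordinate differences = 0·(-70) − 135·(-160) = 21600.
∂h/∂x = [(-0.6)·(-70) − (+2.1)·(-160)] / 21600 = +0.01750
∂h/∂y = [0·(+2.1) − 135·(-0.6)] / 21600 = +0.003750
Head at (-175, 500) = 100.3 + (+0.01750)·(-280) + (+0.003750)·(250) = 96.34 m.
That is lower than the 99.7 m at OW-B, so the point is downgradient.

downgradient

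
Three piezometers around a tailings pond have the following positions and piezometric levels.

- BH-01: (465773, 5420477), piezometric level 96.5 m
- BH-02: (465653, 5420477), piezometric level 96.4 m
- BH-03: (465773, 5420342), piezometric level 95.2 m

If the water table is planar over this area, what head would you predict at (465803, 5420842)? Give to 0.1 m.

∂h/∂x = (96.4 − 96.5) / (465653 − 465773) = +0.0008333
∂h/∂y = (95.2 − 96.5) / (5420342 − 5420477) = +0.009630
h(465803, 5420842) = 96.5 + (+0.0008333)·(30) + (+0.009630)·(365) = 96.5 +0.025 +3.515 = 100.040 m.

100.0 m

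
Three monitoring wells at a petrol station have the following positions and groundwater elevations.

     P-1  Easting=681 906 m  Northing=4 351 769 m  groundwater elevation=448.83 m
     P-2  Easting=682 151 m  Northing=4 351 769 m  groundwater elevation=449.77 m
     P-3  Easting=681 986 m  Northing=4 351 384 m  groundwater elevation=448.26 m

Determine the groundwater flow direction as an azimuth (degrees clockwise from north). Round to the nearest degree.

239°

With h = a·x + b·y + c and P-1 as origin, the differences give:
  245·a + 0·b = +0.94
  80·a + (-385)·b = -0.57
Eliminate b (×(-385) and ×0, subtract): -94325·a = -361.900 → a = ∂h/∂x = +0.003837
Back-substitute: b = ∂h/∂y = +0.002278.
Flow direction (−∇h) has components (-0.003837 E, -0.002278 N).
Azimuth = atan2(E, N) = atan2(-0.003837, -0.002278) = 239.3° ≈ 239°.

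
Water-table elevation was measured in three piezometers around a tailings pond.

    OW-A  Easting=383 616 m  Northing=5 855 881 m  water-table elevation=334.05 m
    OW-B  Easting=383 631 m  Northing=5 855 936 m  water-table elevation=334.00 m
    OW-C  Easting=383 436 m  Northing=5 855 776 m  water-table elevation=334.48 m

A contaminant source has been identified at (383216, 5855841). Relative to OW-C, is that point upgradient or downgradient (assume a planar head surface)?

With h = a·x + b·y + c and OW-A as origin, the differences give:
  15·a + 55·b = -0.05
  (-180)·a + (-105)·b = +0.43
Eliminate b (×(-105) and ×55, subtract): 8325·a = -18.400 → a = ∂h/∂x = -0.002210
Back-substitute: b = ∂h/∂y = -0.0003063.
Head at (383216, 5855841) = 334.05 + (-0.002210)·(-400) + (-0.0003063)·(-40) = 334.95 m.
That is higher than the 334.48 m at OW-C, so the point is upgradient.

upgradient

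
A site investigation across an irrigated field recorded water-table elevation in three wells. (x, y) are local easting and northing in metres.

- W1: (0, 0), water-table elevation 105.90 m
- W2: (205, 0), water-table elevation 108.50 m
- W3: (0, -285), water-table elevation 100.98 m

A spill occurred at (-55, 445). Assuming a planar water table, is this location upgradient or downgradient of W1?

∂h/∂x = (108.50 − 105.90) / (205 − 0) = +0.01268
∂h/∂y = (100.98 − 105.90) / (-285 − 0) = +0.01726
Head at (-55, 445) = 105.90 + (+0.01268)·(-55) + (+0.01726)·(445) = 112.88 m.
That is higher than the 105.90 m at W1, so the point is upgradient.

upgradient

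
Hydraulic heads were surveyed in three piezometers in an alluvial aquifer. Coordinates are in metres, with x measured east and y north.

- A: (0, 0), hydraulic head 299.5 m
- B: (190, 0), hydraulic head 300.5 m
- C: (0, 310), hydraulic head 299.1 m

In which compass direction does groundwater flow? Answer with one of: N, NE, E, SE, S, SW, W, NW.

W

∂h/∂x = (300.5 − 299.5) / (190 − 0) = +0.005263
∂h/∂y = (299.1 − 299.5) / (310 − 0) = -0.001290
Flow = −∇h = (-0.005263 east, +0.001290 north), which points west.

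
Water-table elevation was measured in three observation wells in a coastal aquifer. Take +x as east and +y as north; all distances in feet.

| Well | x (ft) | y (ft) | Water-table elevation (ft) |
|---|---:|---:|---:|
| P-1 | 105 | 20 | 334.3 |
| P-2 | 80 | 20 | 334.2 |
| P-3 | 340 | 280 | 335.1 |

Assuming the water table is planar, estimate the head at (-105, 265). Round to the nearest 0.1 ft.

333.3 ft

Three-point gradient (reference P-1): Δ to P-2 = (-25, 0, -0.1), Δ to P-3 = (235, 260, +0.8).
∂h/∂x = +0.004000, ∂h/∂y = -0.0005385 (det = -6500).
h(-105, 265) = 334.3 + (+0.004000)·(-210) + (-0.0005385)·(245) = 334.3 -0.840 -0.132 = 333.328 ft.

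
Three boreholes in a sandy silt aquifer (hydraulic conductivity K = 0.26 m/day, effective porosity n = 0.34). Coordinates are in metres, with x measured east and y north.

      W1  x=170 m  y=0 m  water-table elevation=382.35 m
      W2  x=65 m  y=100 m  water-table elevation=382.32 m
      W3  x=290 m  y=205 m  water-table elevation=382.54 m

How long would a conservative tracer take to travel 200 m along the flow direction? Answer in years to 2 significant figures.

With h = a·x + b·y + c and W1 as origin, the differences give:
  (-105)·a + 100·b = -0.03
  120·a + 205·b = +0.19
Eliminate b (×205 and ×100, subtract): -33525·a = -25.150 → a = ∂h/∂x = +0.0007502
Back-substitute: b = ∂h/∂y = +0.0004877.
|∇h| = √(0.0007502² + 0.0004877²) = 0.0008948
Seepage velocity v = K·i/n = 0.26 × 0.0008948 / 0.34 = 0.0006843 m/day.
t = 200 / 0.0006843 = 2.923e+05 days = 800 years.

800 years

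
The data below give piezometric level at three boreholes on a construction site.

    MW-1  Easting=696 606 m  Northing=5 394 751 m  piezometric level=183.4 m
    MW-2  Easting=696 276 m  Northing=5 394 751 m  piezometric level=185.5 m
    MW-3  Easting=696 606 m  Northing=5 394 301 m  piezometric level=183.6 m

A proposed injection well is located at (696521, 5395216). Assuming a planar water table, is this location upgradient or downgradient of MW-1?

upgradient

∂h/∂x = (185.5 − 183.4) / (696276 − 696606) = -0.006364
∂h/∂y = (183.6 − 183.4) / (5394301 − 5394751) = -0.0004444
Head at (696521, 5395216) = 183.4 + (-0.006364)·(-85) + (-0.0004444)·(465) = 183.73 m.
That is higher than the 183.4 m at MW-1, so the point is upgradient.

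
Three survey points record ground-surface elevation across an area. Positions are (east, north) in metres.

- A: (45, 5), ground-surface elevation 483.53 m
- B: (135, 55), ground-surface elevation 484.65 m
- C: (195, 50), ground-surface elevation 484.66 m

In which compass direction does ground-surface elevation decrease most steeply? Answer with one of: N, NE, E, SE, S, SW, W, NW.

Taking A as reference: B−A = (90, 50, +1.12); C−A = (150, 45, +1.13).
Determinant of the coordinate differences = 90·45 − 150·50 = -3450.
∂z/∂x = [(+1.12)·45 − (+1.13)·50] / -3450 = +0.001768
∂z/∂y = [90·(+1.13) − 150·(+1.12)] / -3450 = +0.01922
Steepest decrease is along −∇f = (-0.001768 E, -0.01922 N) → south.

S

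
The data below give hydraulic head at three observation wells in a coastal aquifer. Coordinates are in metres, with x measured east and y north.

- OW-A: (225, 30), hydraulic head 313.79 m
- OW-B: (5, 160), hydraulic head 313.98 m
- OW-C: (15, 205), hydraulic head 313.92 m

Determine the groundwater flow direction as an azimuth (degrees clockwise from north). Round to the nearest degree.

Taking OW-A as reference: OW-B−OW-A = (-220, 130, +0.19); OW-C−OW-A = (-210, 175, +0.13).
Determinant of the coordinate differences = (-220)·175 − (-210)·130 = -11200.
∂h/∂x = [(+0.19)·175 − (+0.13)·130] / -11200 = -0.001460
∂h/∂y = [(-220)·(+0.13) − (-210)·(+0.19)] / -11200 = -0.001009
Flow direction (−∇h) has components (+0.001460 E, +0.001009 N).
Azimuth = atan2(E, N) = atan2(+0.001460, +0.001009) = 55.4° ≈ 055°.

055°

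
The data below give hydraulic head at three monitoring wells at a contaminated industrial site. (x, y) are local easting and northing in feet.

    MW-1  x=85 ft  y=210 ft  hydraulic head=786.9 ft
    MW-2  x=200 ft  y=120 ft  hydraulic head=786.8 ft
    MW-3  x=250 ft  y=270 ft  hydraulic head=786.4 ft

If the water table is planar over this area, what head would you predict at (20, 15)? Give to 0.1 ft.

787.4 ft

Three-point gradient (reference MW-1): Δ to MW-2 = (115, -90, -0.1), Δ to MW-3 = (165, 60, -0.5).
∂h/∂x = -0.002345, ∂h/∂y = -0.001885 (det = 21750).
h(20, 15) = 786.9 + (-0.002345)·(-65) + (-0.001885)·(-195) = 786.9 +0.152 +0.368 = 787.420 ft.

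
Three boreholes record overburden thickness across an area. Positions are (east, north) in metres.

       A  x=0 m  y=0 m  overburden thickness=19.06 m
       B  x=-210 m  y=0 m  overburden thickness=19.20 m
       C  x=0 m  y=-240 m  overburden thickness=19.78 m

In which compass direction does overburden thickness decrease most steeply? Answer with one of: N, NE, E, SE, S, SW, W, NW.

∂d/∂x = (19.20 − 19.06) / (-210 − 0) = -0.0006667
∂d/∂y = (19.78 − 19.06) / (-240 − 0) = -0.003000
Steepest decrease is along −∇f = (+0.0006667 E, +0.003000 N) → north.

N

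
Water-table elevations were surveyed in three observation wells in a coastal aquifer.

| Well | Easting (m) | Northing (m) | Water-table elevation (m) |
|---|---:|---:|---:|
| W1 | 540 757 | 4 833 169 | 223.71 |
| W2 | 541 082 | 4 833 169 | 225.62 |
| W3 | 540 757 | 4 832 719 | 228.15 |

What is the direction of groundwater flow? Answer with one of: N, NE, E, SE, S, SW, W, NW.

∂h/∂x = (225.62 − 223.71) / (541082 − 540757) = +0.005877
∂h/∂y = (228.15 − 223.71) / (4832719 − 4833169) = -0.009867
Flow = −∇h = (-0.005877 east, +0.009867 north), which points northwest.

NW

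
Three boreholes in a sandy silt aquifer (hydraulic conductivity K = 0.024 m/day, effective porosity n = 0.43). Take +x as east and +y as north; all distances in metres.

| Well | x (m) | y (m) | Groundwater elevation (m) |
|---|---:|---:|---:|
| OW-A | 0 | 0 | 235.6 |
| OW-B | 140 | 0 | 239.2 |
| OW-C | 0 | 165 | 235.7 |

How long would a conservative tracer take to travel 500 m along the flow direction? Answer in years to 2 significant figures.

950 years

∂h/∂x = (239.2 − 235.6) / (140 − 0) = +0.02571
∂h/∂y = (235.7 − 235.6) / (165 − 0) = +0.0006061
|∇h| = √(0.02571² + 0.0006061²) = 0.02572
Seepage velocity v = K·i/n = 0.024 × 0.02572 / 0.43 = 0.001436 m/day.
t = 500 / 0.001436 = 3.482e+05 days = 953 years.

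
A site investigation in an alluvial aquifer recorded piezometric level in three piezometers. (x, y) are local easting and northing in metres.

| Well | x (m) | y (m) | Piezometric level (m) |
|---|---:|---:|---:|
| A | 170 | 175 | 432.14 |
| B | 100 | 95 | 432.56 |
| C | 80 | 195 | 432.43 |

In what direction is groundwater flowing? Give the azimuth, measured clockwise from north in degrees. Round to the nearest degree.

061°

Taking A as reference: B−A = (-70, -80, +0.42); C−A = (-90, 20, +0.29).
Determinant of the coordinate differences = (-70)·20 − (-90)·(-80) = -8600.
∂h/∂x = [(+0.42)·20 − (+0.29)·(-80)] / -8600 = -0.003674
∂h/∂y = [(-70)·(+0.29) − (-90)·(+0.42)] / -8600 = -0.002035
Flow direction (−∇h) has components (+0.003674 E, +0.002035 N).
Azimuth = atan2(E, N) = atan2(+0.003674, +0.002035) = 61.0° ≈ 061°.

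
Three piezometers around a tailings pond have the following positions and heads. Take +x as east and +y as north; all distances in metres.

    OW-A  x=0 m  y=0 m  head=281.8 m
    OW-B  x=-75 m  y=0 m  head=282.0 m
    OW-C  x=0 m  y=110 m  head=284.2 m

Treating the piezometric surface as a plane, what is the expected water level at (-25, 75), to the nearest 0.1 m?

283.5 m

∂h/∂x = (282.0 − 281.8) / (-75 − 0) = -0.002667
∂h/∂y = (284.2 − 281.8) / (110 − 0) = +0.02182
h(-25, 75) = 281.8 + (-0.002667)·(-25) + (+0.02182)·(75) = 281.8 +0.067 +1.636 = 283.503 m.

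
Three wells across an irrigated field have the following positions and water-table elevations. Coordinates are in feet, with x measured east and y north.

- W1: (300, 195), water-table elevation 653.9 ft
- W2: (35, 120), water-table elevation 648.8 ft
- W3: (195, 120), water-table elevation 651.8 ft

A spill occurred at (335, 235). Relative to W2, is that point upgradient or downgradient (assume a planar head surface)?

Differences from W1: to W2 (Δx, Δy, Δh) = (-265, -75, -5.1); to W3 = (-105, -75, -2.1).
Determinant of the coordinate differences = (-265)·(-75) − (-105)·(-75) = 12000.
∂h/∂x = [(-5.1)·(-75) − (-2.1)·(-75)] / 12000 = +0.01875
∂h/∂y = [(-265)·(-2.1) − (-105)·(-5.1)] / 12000 = +0.001750
Head at (335, 235) = 653.9 + (+0.01875)·(35) + (+0.001750)·(40) = 654.63 ft.
That is higher than the 648.8 ft at W2, so the point is upgradient.

upgradient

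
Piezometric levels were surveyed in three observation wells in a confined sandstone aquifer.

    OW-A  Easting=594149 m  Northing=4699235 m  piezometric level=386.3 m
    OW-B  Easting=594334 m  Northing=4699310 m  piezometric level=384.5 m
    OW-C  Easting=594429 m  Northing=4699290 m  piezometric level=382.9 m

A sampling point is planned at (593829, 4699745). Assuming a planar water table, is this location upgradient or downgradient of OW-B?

Differences from OW-A: to OW-B (Δx, Δy, Δh) = (185, 75, -1.8); to OW-C = (280, 55, -3.4).
Solve a·Δx + b·Δy = Δh: det = 185·55 − 280·75 = -10825.
∂h/∂x = [(-1.8)·55 − (-3.4)·75] / -10825 = -0.01441
∂h/∂y = [185·(-3.4) − 280·(-1.8)] / -10825 = +0.01155
Head at (593829, 4699745) = 386.3 + (-0.01441)·(-320) + (+0.01155)·(510) = 396.80 m.
That is higher than the 384.5 m at OW-B, so the point is upgradient.

upgradient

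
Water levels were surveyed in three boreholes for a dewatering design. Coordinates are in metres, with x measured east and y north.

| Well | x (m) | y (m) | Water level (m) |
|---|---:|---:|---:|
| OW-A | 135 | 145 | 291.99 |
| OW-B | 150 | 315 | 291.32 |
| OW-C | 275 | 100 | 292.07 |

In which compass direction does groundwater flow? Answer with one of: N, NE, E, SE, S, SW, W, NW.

Differences from OW-A: to OW-B (Δx, Δy, Δh) = (15, 170, -0.67); to OW-C = (140, -45, +0.08).
Solve a·Δx + b·Δy = Δh: det = 15·(-45) − 140·170 = -24475.
∂h/∂x = [(-0.67)·(-45) − (+0.08)·170] / -24475 = -0.0006762
∂h/∂y = [15·(+0.08) − 140·(-0.67)] / -24475 = -0.003882
Flow = −∇h = (+0.0006762 east, +0.003882 north), which points north.

N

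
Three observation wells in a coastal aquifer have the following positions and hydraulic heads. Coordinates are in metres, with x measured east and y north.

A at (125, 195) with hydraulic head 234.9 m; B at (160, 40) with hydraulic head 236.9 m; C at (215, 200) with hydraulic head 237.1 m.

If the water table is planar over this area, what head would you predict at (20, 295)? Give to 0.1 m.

Differences from A: to B (Δx, Δy, Δh) = (35, -155, +2.0); to C = (90, 5, +2.2).
Solve a·Δx + b·Δy = Δh: det = 35·5 − 90·(-155) = 14125.
∂h/∂x = [(+2.0)·5 − (+2.2)·(-155)] / 14125 = +0.02485
∂h/∂y = [35·(+2.2) − 90·(+2.0)] / 14125 = -0.007292
h(20, 295) = 234.9 + (+0.02485)·(-105) + (-0.007292)·(100) = 234.9 -2.609 -0.729 = 231.562 m.

231.6 m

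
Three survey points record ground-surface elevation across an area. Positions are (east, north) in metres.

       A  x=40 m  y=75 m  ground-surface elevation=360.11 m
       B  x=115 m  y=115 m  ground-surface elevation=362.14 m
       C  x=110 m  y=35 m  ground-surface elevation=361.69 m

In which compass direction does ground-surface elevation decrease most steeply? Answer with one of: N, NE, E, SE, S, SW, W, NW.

Taking A as reference: B−A = (75, 40, +2.03); C−A = (70, -40, +1.58).
Solve a·Δx + b·Δy = Δz: det = 75·(-40) − 70·40 = -5800.
∂z/∂x = [(+2.03)·(-40) − (+1.58)·40] / -5800 = +0.02490
∂z/∂y = [75·(+1.58) − 70·(+2.03)] / -5800 = +0.004069
Steepest decrease is along −∇f = (-0.02490 E, -0.004069 N) → west.

W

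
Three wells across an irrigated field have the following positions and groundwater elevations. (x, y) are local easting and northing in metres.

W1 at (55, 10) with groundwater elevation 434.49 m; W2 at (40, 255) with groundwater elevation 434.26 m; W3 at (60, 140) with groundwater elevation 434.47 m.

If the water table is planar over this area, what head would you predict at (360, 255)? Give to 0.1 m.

436.8 m

Differences from W1: to W2 (Δx, Δy, Δh) = (-15, 245, -0.23); to W3 = (5, 130, -0.02).
Solve a·Δx + b·Δy = Δh: det = (-15)·130 − 5·245 = -3175.
∂h/∂x = [(-0.23)·130 − (-0.02)·245] / -3175 = +0.007874
∂h/∂y = [(-15)·(-0.02) − 5·(-0.23)] / -3175 = -0.0004567
h(360, 255) = 434.49 + (+0.007874)·(305) + (-0.0004567)·(245) = 434.49 +2.402 -0.112 = 436.780 m.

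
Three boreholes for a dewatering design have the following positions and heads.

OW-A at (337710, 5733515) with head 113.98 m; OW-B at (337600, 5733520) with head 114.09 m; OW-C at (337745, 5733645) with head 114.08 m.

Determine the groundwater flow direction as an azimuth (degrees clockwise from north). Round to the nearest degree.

137°

With h = a·x + b·y + c and OW-A as origin, the differences give:
  (-110)·a + 5·b = +0.11
  35·a + 130·b = +0.10
Eliminate b (×130 and ×5, subtract): -14475·a = 13.800 → a = ∂h/∂x = -0.0009534
Back-substitute: b = ∂h/∂y = +0.001026.
Flow direction (−∇h) has components (+0.0009534 E, -0.001026 N).
Azimuth = atan2(E, N) = atan2(+0.0009534, -0.001026) = 137.1° ≈ 137°.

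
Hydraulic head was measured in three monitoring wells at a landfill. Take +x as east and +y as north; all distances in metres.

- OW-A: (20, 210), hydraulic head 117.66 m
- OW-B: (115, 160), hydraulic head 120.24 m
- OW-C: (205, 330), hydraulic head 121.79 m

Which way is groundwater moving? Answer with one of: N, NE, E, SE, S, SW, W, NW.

W

Differences from OW-A: to OW-B (Δx, Δy, Δh) = (95, -50, +2.58); to OW-C = (185, 120, +4.13).
Determinant of the coordinate differences = 95·120 − 185·(-50) = 20650.
∂h/∂x = [(+2.58)·120 − (+4.13)·(-50)] / 20650 = +0.02499
∂h/∂y = [95·(+4.13) − 185·(+2.58)] / 20650 = -0.004114
Flow = −∇h = (-0.02499 east, +0.004114 north), which points west.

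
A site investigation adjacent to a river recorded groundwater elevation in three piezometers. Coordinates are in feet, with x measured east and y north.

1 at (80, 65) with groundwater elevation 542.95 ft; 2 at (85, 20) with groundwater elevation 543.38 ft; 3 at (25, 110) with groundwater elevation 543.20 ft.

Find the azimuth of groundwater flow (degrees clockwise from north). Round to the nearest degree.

051°

Differences from 1: to 2 (Δx, Δy, Δh) = (5, -45, +0.43); to 3 = (-55, 45, +0.25).
Determinant of the coordinate differences = 5·45 − (-55)·(-45) = -2250.
∂h/∂x = [(+0.43)·45 − (+0.25)·(-45)] / -2250 = -0.01360
∂h/∂y = [5·(+0.25) − (-55)·(+0.43)] / -2250 = -0.01107
Flow direction (−∇h) has components (+0.01360 E, +0.01107 N).
Azimuth = atan2(E, N) = atan2(+0.01360, +0.01107) = 50.9° ≈ 051°.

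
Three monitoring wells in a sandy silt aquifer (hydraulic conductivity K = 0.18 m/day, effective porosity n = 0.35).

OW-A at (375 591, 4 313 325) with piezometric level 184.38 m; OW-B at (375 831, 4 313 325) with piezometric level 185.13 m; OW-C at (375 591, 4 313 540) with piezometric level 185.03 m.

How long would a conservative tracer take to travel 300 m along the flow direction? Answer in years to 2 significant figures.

∂h/∂x = (185.13 − 184.38) / (375831 − 375591) = +0.003125
∂h/∂y = (185.03 − 184.38) / (4313540 − 4313325) = +0.003023
|∇h| = √(0.003125² + 0.003023²) = 0.004348
Seepage velocity v = K·i/n = 0.18 × 0.004348 / 0.35 = 0.002236 m/day.
t = 300 / 0.002236 = 1.342e+05 days = 367 years.

370 years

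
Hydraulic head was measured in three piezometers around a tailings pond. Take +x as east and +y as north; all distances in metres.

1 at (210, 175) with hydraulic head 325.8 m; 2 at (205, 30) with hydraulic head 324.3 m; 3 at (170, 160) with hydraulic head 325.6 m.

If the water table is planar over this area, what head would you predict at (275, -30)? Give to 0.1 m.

323.8 m

With h = a·x + b·y + c and 1 as origin, the differences give:
  (-5)·a + (-145)·b = -1.5
  (-40)·a + (-15)·b = -0.2
Eliminate b (×(-15) and ×(-145), subtract): -5725·a = -6.50 → a = ∂h/∂x = +0.001135
Back-substitute: b = ∂h/∂y = +0.01031.
h(275, -30) = 325.8 + (+0.001135)·(65) + (+0.01031)·(-205) = 325.8 +0.074 -2.113 = 323.761 m.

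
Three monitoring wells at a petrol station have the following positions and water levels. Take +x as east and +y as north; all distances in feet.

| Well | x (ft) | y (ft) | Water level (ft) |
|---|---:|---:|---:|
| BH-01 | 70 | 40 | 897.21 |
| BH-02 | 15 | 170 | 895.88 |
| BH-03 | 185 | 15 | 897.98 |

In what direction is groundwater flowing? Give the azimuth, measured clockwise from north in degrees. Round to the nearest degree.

Three-point gradient (reference BH-01): Δ to BH-02 = (-55, 130, -1.33), Δ to BH-03 = (115, -25, +0.77).
∂h/∂x = +0.004924, ∂h/∂y = -0.008147 (det = -13575).
Flow direction (−∇h) has components (-0.004924 E, +0.008147 N).
Azimuth = atan2(E, N) = atan2(-0.004924, +0.008147) = 328.8° ≈ 329°.

329°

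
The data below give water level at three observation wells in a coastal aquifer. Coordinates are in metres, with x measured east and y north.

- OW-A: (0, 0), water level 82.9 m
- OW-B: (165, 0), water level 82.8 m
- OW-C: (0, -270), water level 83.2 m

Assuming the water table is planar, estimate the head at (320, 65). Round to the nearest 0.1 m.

82.6 m

∂h/∂x = (82.8 − 82.9) / (165 − 0) = -0.0006061
∂h/∂y = (83.2 − 82.9) / (-270 − 0) = -0.001111
h(320, 65) = 82.9 + (-0.0006061)·(320) + (-0.001111)·(65) = 82.9 -0.194 -0.072 = 82.634 m.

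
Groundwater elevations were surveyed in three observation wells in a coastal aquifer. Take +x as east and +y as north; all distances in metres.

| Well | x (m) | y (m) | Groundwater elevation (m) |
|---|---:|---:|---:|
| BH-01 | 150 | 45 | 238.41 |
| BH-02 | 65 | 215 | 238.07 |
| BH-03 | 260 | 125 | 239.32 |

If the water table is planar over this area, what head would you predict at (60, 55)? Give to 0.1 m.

237.8 m

Three-point gradient (reference BH-01): Δ to BH-02 = (-85, 170, -0.34), Δ to BH-03 = (110, 80, +0.91).
∂h/∂x = +0.007133, ∂h/∂y = +0.001567 (det = -25500).
h(60, 55) = 238.41 + (+0.007133)·(-90) + (+0.001567)·(10) = 238.41 -0.642 +0.016 = 237.784 m.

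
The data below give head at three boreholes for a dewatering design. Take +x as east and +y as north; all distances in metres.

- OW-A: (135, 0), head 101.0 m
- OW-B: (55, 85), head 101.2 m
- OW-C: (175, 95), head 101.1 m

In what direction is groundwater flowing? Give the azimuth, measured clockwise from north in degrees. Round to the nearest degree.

Taking OW-A as reference: OW-B−OW-A = (-80, 85, +0.2); OW-C−OW-A = (40, 95, +0.1).
Solve a·Δx + b·Δy = Δh: det = (-80)·95 − 40·85 = -11000.
∂h/∂x = [(+0.2)·95 − (+0.1)·85] / -11000 = -0.0009545
∂h/∂y = [(-80)·(+0.1) − 40·(+0.2)] / -11000 = +0.001455
Flow direction (−∇h) has components (+0.0009545 E, -0.001455 N).
Azimuth = atan2(E, N) = atan2(+0.0009545, -0.001455) = 146.7° ≈ 147°.

147°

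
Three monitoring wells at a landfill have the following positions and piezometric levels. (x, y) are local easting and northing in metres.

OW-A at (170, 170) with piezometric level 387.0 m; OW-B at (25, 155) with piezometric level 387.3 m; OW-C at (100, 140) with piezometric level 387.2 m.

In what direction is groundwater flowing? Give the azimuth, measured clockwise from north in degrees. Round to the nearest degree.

Differences from OW-A: to OW-B (Δx, Δy, Δh) = (-145, -15, +0.3); to OW-C = (-70, -30, +0.2).
Solve a·Δx + b·Δy = Δh: det = (-145)·(-30) − (-70)·(-15) = 3300.
∂h/∂x = [(+0.3)·(-30) − (+0.2)·(-15)] / 3300 = -0.001818
∂h/∂y = [(-145)·(+0.2) − (-70)·(+0.3)] / 3300 = -0.002424
Flow direction (−∇h) has components (+0.001818 E, +0.002424 N).
Azimuth = atan2(E, N) = atan2(+0.001818, +0.002424) = 36.9° ≈ 037°.

037°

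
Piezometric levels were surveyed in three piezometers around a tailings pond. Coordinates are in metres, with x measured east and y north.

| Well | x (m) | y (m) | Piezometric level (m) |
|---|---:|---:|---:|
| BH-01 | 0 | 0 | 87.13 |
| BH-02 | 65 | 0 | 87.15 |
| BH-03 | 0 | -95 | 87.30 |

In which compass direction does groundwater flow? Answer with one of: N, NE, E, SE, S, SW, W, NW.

N

∂h/∂x = (87.15 − 87.13) / (65 − 0) = +0.0003077
∂h/∂y = (87.30 − 87.13) / (-95 − 0) = -0.001789
Flow = −∇h = (-0.0003077 east, +0.001789 north), which points north.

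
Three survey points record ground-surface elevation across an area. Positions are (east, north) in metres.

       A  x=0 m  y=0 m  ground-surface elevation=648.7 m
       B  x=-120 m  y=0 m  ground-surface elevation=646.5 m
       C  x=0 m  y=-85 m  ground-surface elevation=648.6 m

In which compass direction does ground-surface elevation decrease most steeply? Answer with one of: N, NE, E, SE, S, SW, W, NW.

∂z/∂x = (646.5 − 648.7) / (-120 − 0) = +0.01833
∂z/∂y = (648.6 − 648.7) / (-85 − 0) = +0.001176
Steepest decrease is along −∇f = (-0.01833 E, -0.001176 N) → west.

W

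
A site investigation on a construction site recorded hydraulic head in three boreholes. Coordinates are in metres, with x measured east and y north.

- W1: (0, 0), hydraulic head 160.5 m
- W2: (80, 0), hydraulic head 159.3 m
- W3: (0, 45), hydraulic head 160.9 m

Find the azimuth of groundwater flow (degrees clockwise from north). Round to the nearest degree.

121°

∂h/∂x = (159.3 − 160.5) / (80 − 0) = -0.01500
∂h/∂y = (160.9 − 160.5) / (45 − 0) = +0.008889
Flow direction (−∇h) has components (+0.01500 E, -0.008889 N).
Azimuth = atan2(E, N) = atan2(+0.01500, -0.008889) = 120.7° ≈ 121°.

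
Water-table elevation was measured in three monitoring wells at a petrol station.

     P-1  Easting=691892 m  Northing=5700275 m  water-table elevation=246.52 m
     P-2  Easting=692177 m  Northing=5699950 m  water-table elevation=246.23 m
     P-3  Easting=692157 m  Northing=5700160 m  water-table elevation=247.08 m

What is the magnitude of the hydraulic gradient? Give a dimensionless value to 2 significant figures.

0.0060

Differences from P-1: to P-2 (Δx, Δy, Δh) = (285, -325, -0.29); to P-3 = (265, -115, +0.56).
Determinant of the coordinate differences = 285·(-115) − 265·(-325) = 53350.
∂h/∂x = [(-0.29)·(-115) − (+0.56)·(-325)] / 53350 = +0.004037
∂h/∂y = [285·(+0.56) − 265·(-0.29)] / 53350 = +0.004432
|∇h| = √(0.004037² + 0.004432²) = 0.005995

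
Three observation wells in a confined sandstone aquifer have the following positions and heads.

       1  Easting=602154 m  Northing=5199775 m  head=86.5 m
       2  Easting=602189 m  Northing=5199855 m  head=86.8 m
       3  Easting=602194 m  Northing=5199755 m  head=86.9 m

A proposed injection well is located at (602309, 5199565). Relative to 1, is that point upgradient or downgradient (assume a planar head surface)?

upgradient

With h = a·x + b·y + c and 1 as origin, the differences give:
  35·a + 80·b = +0.3
  40·a + (-20)·b = +0.4
Eliminate b (×(-20) and ×80, subtract): -3900·a = -38.00 → a = ∂h/∂x = +0.009744
Back-substitute: b = ∂h/∂y = -0.0005128.
Head at (602309, 5199565) = 86.5 + (+0.009744)·(155) + (-0.0005128)·(-210) = 88.12 m.
That is higher than the 86.5 m at 1, so the point is upgradient.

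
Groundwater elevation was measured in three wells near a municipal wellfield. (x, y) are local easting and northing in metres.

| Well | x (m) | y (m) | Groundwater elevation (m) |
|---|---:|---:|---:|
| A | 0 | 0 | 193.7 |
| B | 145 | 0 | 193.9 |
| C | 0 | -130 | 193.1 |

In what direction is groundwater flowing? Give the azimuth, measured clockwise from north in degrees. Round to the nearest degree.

∂h/∂x = (193.9 − 193.7) / (145 − 0) = +0.001379
∂h/∂y = (193.1 − 193.7) / (-130 − 0) = +0.004615
Flow direction (−∇h) has components (-0.001379 E, -0.004615 N).
Azimuth = atan2(E, N) = atan2(-0.001379, -0.004615) = 196.6° ≈ 197°.

197°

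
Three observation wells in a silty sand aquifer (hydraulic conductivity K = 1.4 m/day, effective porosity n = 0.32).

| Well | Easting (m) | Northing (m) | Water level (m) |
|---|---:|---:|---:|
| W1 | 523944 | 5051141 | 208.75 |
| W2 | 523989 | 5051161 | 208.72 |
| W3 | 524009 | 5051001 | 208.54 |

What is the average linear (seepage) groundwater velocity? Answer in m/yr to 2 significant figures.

Taking W1 as reference: W2−W1 = (45, 20, -0.03); W3−W1 = (65, -140, -0.21).
Determinant of the coordinate differences = 45·(-140) − 65·20 = -7600.
∂h/∂x = [(-0.03)·(-140) − (-0.21)·20] / -7600 = -0.001105
∂h/∂y = [45·(-0.21) − 65·(-0.03)] / -7600 = +0.0009868
|∇h| = √(-0.001105² + 0.0009868²) = 0.001481
Seepage velocity v = K·i/n = 1.4 × 0.001481 / 0.32 = 0.006479 m/day = 2.366 m/yr.

2.4 m/yr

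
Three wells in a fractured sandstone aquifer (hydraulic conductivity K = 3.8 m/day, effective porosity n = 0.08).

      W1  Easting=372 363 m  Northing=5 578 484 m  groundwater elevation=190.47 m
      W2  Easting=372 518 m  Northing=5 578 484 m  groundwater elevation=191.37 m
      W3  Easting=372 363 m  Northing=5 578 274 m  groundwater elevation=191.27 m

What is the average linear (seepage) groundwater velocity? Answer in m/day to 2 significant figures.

0.33 m/day

∂h/∂x = (191.37 − 190.47) / (372518 − 372363) = +0.005806
∂h/∂y = (191.27 − 190.47) / (5578274 − 5578484) = -0.003810
|∇h| = √(0.005806² + -0.003810²) = 0.006944
Seepage velocity v = K·i/n = 3.8 × 0.006944 / 0.08 = 0.3298 m/day.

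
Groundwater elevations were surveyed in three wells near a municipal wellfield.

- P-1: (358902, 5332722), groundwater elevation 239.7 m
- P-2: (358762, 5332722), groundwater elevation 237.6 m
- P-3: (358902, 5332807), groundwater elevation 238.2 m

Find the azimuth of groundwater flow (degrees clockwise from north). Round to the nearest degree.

∂h/∂x = (237.6 − 239.7) / (358762 − 358902) = +0.01500
∂h/∂y = (238.2 − 239.7) / (5332807 − 5332722) = -0.01765
Flow direction (−∇h) has components (-0.01500 E, +0.01765 N).
Azimuth = atan2(E, N) = atan2(-0.01500, +0.01765) = 319.6° ≈ 320°.

320°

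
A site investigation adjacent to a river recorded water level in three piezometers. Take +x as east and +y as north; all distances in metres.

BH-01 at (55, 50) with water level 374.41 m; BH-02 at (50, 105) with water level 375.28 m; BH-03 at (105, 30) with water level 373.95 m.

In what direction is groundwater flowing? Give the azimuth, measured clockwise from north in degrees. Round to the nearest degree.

169°

Differences from BH-01: to BH-02 (Δx, Δy, Δh) = (-5, 55, +0.87); to BH-03 = (50, -20, -0.46).
Solve a·Δx + b·Δy = Δh: det = (-5)·(-20) − 50·55 = -2650.
∂h/∂x = [(+0.87)·(-20) − (-0.46)·55] / -2650 = -0.002981
∂h/∂y = [(-5)·(-0.46) − 50·(+0.87)] / -2650 = +0.01555
Flow direction (−∇h) has components (+0.002981 E, -0.01555 N).
Azimuth = atan2(E, N) = atan2(+0.002981, -0.01555) = 169.1° ≈ 169°.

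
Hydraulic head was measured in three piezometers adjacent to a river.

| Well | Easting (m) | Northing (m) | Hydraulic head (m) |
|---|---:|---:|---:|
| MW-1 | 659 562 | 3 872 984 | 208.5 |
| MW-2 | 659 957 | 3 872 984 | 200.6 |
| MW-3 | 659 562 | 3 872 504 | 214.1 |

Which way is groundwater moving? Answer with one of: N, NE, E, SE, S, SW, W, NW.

∂h/∂x = (200.6 − 208.5) / (659957 − 659562) = -0.02000
∂h/∂y = (214.1 − 208.5) / (3872504 − 3872984) = -0.01167
Flow = −∇h = (+0.02000 east, +0.01167 north), which points northeast.

NE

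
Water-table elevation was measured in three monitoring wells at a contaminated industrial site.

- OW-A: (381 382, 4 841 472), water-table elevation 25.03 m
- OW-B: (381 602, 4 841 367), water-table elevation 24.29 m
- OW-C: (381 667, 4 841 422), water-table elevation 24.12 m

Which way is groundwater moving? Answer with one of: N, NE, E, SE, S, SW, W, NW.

Taking OW-A as reference: OW-B−OW-A = (220, -105, -0.74); OW-C−OW-A = (285, -50, -0.91).
Solve a·Δx + b·Δy = Δh: det = 220·(-50) − 285·(-105) = 18925.
∂h/∂x = [(-0.74)·(-50) − (-0.91)·(-105)] / 18925 = -0.003094
∂h/∂y = [220·(-0.91) − 285·(-0.74)] / 18925 = +0.0005654
Flow = −∇h = (+0.003094 east, -0.0005654 north), which points east.

E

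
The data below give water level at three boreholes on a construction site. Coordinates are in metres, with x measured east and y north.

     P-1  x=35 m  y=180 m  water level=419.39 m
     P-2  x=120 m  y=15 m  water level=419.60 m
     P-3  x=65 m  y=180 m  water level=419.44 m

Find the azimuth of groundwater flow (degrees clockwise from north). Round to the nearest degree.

284°

Differences from P-1: to P-2 (Δx, Δy, Δh) = (85, -165, +0.21); to P-3 = (30, 0, +0.05).
Solve a·Δx + b·Δy = Δh: det = 85·0 − 30·(-165) = 4950.
∂h/∂x = [(+0.21)·0 − (+0.05)·(-165)] / 4950 = +0.001667
∂h/∂y = [85·(+0.05) − 30·(+0.21)] / 4950 = -0.0004141
Flow direction (−∇h) has components (-0.001667 E, +0.0004141 N).
Azimuth = atan2(E, N) = atan2(-0.001667, +0.0004141) = 284.0° ≈ 284°.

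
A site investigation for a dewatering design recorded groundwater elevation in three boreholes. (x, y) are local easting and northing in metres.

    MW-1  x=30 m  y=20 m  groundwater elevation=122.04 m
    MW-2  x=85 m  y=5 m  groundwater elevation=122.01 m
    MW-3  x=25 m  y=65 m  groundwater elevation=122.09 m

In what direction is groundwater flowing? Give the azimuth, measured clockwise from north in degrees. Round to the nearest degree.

Taking MW-1 as reference: MW-2−MW-1 = (55, -15, -0.03); MW-3−MW-1 = (-5, 45, +0.05).
Solve a·Δx + b·Δy = Δh: det = 55·45 − (-5)·(-15) = 2400.
∂h/∂x = [(-0.03)·45 − (+0.05)·(-15)] / 2400 = -0.0002500
∂h/∂y = [55·(+0.05) − (-5)·(-0.03)] / 2400 = +0.001083
Flow direction (−∇h) has components (+0.0002500 E, -0.001083 N).
Azimuth = atan2(E, N) = atan2(+0.0002500, -0.001083) = 167.0° ≈ 167°.

167°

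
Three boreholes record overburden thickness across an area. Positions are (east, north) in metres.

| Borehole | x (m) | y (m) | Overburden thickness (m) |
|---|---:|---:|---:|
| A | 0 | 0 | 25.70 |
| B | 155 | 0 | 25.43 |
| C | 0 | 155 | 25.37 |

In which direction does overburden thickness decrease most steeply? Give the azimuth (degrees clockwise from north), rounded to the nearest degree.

039°

∂d/∂x = (25.43 − 25.70) / (155 − 0) = -0.001742
∂d/∂y = (25.37 − 25.70) / (155 − 0) = -0.002129
Steepest decrease is along −∇f: components (+0.001742 E, +0.002129 N).
Azimuth = atan2(+0.001742, +0.002129) = 39.3° ≈ 039°.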